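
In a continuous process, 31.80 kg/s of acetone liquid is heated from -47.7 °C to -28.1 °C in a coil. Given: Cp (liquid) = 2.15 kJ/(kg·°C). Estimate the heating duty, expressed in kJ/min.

Q = ṁ·Cp·ΔT = 31.80 × 2.15 × (-28.1 − -47.7) = 1340.1 kJ/s
Heating duty = 80403 kJ/min

Q = 80400 kJ/min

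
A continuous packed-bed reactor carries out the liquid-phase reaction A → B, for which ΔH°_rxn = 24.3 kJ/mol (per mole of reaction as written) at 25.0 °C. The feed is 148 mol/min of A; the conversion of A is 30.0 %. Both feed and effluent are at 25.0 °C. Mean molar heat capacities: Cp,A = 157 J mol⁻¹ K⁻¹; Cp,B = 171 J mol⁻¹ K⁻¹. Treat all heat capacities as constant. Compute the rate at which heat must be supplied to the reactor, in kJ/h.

Q_in = 64700 kJ/h

Extent of reaction ξ = 0.300 × 148 = 44.4 mol/min
Reaction term: ξ·ΔH°_rxn = 44.4 × 24.3 = 1078.9 kJ/min
Q = ΔH = 1078.9 kJ/min = 17.982 kW
Heat supplied = 64735 kJ/h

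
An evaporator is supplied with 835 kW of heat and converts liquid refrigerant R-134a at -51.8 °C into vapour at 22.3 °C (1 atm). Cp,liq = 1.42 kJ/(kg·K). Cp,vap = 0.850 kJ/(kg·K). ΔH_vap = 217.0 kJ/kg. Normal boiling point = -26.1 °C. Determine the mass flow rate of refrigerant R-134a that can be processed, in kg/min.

Δh = 1.42×(-26.1−-51.8) + 217.0 + 0.850×(22.3−-26.1) = 294.63 kJ/kg
Q = 835 kW = 835 kJ/s = 50100 kJ/min
ṁ = Q/Δh = 50100 / 294.63 = 170.04 kg/min

ṁ = 170 kg/min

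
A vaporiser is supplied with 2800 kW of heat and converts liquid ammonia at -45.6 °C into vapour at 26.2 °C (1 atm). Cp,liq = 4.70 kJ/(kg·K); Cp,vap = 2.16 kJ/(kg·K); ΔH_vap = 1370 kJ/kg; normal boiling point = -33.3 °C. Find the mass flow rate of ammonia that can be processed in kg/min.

ṁ = 108 kg/min

Δh = 4.70×(-33.3−-45.6) + 1370 + 2.16×(26.2−-33.3) = 1556.3 kJ/kg
Q = 2800 kW = 2800 kJ/s = 168000 kJ/min
ṁ = Q/Δh = 168000 / 1556.3 = 107.95 kg/min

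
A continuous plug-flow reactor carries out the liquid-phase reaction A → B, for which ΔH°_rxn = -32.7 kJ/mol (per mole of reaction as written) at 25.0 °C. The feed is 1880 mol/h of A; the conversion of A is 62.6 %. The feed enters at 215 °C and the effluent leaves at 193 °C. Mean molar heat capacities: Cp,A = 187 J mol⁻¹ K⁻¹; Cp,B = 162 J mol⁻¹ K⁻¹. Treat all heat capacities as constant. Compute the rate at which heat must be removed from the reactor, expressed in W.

Extent of reaction ξ = 0.626 × 1880 = 1176.9 mol/h
Reaction term: ξ·ΔH°_rxn = 1176.9 × -32.7 = -38484 kJ/h
Sensible, feed 215→25 °C: -66796 kJ/h
Outlet flows (mol/h): A 703.12, B 1176.9
Sensible, products 25→193 °C: 54119 kJ/h
Q = ΔH = -51161 kJ/h = -14.211 kW
Heat removed = 14211 W

Q_out = 14200 W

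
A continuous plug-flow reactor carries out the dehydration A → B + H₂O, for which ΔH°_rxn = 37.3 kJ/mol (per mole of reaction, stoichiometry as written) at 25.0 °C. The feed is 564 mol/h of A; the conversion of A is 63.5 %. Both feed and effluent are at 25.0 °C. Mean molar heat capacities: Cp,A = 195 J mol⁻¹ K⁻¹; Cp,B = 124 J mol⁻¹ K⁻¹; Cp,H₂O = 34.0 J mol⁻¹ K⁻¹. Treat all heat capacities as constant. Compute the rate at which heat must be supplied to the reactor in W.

Q_in = 3710 W

Extent of reaction ξ = 0.635 × 564 = 358.14 mol/h
Reaction term: ξ·ΔH°_rxn = 358.14 × 37.3 = 13359 kJ/h
Q = ΔH = 13359 kJ/h = 3.7107 kW
Heat supplied = 3710.7 W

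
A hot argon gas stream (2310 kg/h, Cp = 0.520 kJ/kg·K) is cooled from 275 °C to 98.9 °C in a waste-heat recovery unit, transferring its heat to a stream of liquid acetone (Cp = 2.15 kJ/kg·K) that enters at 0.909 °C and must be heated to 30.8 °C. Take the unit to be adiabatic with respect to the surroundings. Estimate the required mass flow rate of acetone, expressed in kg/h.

ṁ_c = 3290 kg/h

Heat released by hot stream: Q = 2310 × 0.520 × (275 − 98.9) = 211530 kJ/h
Energy balance on cold side (adiabatic exchanger): Q = ṁ_c·Cp_c·(T_c,out − T_c,in)
ṁ_c = 211530 / [2.15 × (30.8 − 0.909)] = 3291.5 kg/h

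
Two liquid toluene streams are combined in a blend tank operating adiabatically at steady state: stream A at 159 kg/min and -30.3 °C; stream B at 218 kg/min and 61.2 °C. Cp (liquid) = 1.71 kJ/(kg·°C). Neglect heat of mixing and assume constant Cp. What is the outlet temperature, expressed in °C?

T_out = 22.6 °C

Adiabatic, steady state ⇒ Σ ṁᵢCp,ᵢ(T_out − Tᵢ) = 0
Σ ṁᵢCp,ᵢTᵢ = 159×1.71×-30.3 + 218×1.71×61.2 = 14576
Σ ṁᵢCp,ᵢ = 159×1.71 + 218×1.71 = 644.67
T_out = 14576 / 644.67 = 22.61 °C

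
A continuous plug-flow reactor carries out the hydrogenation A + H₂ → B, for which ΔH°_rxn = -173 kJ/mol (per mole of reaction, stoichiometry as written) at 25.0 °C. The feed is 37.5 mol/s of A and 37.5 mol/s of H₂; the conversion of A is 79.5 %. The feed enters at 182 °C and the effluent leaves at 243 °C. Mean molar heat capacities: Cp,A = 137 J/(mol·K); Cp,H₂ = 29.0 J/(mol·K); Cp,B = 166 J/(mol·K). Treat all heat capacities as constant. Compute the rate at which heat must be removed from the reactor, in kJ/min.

Extent of reaction ξ = 0.795 × 37.5 = 29.812 mol/s
Reaction term: ξ·ΔH°_rxn = 29.812 × -173 = -5157.6 kJ/s
Sensible, feed 182→25 °C: -977.33 kJ/s
Outlet flows (mol/s): A 7.6875, H₂ 7.6875, B 29.812
Sensible, products 25→243 °C: 1357 kJ/s
Q = ΔH = -4777.8 kJ/s = -4777.8 kW
Heat removed = 286670 kJ/min

Q_out = 287000 kJ/min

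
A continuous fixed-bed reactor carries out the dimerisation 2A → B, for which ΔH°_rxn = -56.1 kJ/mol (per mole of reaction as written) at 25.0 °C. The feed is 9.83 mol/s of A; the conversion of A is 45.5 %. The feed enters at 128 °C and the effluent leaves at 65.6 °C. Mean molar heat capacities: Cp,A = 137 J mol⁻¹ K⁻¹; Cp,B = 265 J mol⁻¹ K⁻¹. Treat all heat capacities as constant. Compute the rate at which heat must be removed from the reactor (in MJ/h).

Q_out = 757 MJ/h

Extent of reaction ξ = 0.455 × 9.83 / 2 = 2.2363 mol/s
Reaction term: ξ·ΔH°_rxn = 2.2363 × -56.1 = -125.46 kJ/s
Sensible, feed 128→25 °C: -138.71 kJ/s
Outlet flows (mol/s): A 5.3574, B 2.2363
Sensible, products 25→65.6 °C: 53.859 kJ/s
Q = ΔH = -210.31 kJ/s = -210.31 kW
Heat removed = 757.11 MJ/h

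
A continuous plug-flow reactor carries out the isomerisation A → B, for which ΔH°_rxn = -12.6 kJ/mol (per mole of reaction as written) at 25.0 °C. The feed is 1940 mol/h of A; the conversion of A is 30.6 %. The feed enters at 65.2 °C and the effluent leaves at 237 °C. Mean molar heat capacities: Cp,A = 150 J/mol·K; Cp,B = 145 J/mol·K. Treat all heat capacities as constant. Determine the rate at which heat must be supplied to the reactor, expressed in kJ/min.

Q_in = 698 kJ/min

Extent of reaction ξ = 0.306 × 1940 = 593.64 mol/h
Reaction term: ξ·ΔH°_rxn = 593.64 × -12.6 = -7479.9 kJ/h
Sensible, feed 65.2→25 °C: -11698 kJ/h
Outlet flows (mol/h): A 1346.4, B 593.64
Sensible, products 25→237 °C: 61063 kJ/h
Q = ΔH = 41885 kJ/h = 11.635 kW
Heat supplied = 698.08 kJ/min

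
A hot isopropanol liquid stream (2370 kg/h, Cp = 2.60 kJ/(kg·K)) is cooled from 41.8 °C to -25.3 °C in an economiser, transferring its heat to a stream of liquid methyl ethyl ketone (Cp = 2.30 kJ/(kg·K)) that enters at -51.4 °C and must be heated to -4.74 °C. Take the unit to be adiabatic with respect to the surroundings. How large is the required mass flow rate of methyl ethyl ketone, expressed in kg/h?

ṁ_c = 3850 kg/h

Heat released by hot stream: Q = 2370 × 2.60 × (41.8 − -25.3) = 413470 kJ/h
Energy balance on cold side (adiabatic exchanger): Q = ṁ_c·Cp_c·(T_c,out − T_c,in)
ṁ_c = 413470 / [2.30 × (-4.74 − -51.4)] = 3852.8 kg/h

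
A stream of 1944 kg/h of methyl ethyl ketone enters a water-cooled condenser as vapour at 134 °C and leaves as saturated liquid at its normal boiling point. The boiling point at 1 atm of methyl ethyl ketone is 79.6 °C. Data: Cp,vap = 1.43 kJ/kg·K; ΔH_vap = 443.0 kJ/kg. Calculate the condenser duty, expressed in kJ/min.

Q_c = 16900 kJ/min

vapour 134→79.6 °C: -77.792 kJ/kg
condensation at 79.6 °C: -443 kJ/kg
Δh = -77.792 + -443 = -520.79 kJ/kg
Q = ṁ·Δh = 1944 kg/h × -520.79 kJ/kg = -1.0124e+06 kJ/h
|Q| = 281.23 kW = 16874 kJ/min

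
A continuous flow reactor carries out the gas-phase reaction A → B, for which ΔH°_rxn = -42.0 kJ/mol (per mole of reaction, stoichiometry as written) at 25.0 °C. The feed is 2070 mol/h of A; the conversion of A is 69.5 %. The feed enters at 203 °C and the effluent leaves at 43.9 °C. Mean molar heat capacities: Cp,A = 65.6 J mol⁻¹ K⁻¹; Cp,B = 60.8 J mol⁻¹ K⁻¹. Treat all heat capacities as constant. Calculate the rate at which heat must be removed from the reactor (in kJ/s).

Extent of reaction ξ = 0.695 × 2070 = 1438.6 mol/h
Reaction term: ξ·ΔH°_rxn = 1438.6 × -42.0 = -60423 kJ/h
Sensible, feed 203→25 °C: -24171 kJ/h
Outlet flows (mol/h): A 631.35, B 1438.6
Sensible, products 25→43.9 °C: 2436 kJ/h
Q = ΔH = -82158 kJ/h = -22.822 kW
Heat removed = 22.822 kJ/s

Q_out = 22.8 kJ/s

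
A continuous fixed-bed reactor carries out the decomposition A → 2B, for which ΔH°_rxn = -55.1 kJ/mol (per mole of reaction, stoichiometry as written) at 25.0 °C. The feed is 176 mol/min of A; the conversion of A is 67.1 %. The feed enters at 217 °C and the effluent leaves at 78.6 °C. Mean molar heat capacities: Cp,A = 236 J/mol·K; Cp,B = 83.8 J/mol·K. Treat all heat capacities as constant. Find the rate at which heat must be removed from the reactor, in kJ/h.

Extent of reaction ξ = 0.671 × 176 = 118.1 mol/min
Reaction term: ξ·ΔH°_rxn = 118.1 × -55.1 = -6507.1 kJ/min
Sensible, feed 217→25 °C: -7974.9 kJ/min
Outlet flows (mol/min): A 57.904, B 236.19
Sensible, products 25→78.6 °C: 1793.4 kJ/min
Q = ΔH = -12689 kJ/min = -211.48 kW
Heat removed = 761320 kJ/h

Q_out = 761000 kJ/h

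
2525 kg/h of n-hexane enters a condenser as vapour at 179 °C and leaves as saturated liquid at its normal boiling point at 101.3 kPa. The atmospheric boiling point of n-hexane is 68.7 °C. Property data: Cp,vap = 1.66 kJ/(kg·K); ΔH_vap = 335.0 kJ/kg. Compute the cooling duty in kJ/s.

Q_c = 363 kJ/s

vapour 179→68.7 °C: -183.1 kJ/kg
condensation at 68.7 °C: -335 kJ/kg
Δh = -183.1 + -335 = -518.1 kJ/kg
Q = ṁ·Δh = 2525 kg/h × -518.1 kJ/kg = -1.3082e+06 kJ/h
|Q| = 363.39 kW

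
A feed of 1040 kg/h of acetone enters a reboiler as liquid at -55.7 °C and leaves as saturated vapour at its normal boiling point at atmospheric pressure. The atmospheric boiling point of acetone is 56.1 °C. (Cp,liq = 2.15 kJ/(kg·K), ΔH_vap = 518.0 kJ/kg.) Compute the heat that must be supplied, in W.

Q = 219000 W

liquid -55.7→56.1 °C: 240.37 kJ/kg
vaporisation at 56.1 °C: 518 kJ/kg
Δh = 240.37 + 518 = 758.37 kJ/kg
Q = ṁ·Δh = 1040 kg/h × 758.37 kJ/kg = 788700 kJ/h
|Q| = 219.08 kW = 219080 W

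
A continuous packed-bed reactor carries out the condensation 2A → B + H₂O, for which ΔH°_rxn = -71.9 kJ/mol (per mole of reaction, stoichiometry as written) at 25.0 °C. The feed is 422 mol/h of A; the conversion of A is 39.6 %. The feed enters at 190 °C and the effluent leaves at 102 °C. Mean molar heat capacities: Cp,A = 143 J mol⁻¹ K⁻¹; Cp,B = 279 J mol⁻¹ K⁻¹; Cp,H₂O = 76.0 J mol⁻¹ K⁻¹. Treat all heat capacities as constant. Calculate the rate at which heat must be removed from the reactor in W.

Q_out = 3020 W

Extent of reaction ξ = 0.396 × 422 / 2 = 83.556 mol/h
Reaction term: ξ·ΔH°_rxn = 83.556 × -71.9 = -6007.7 kJ/h
Sensible, feed 190→25 °C: -9957.1 kJ/h
Outlet flows (mol/h): A 254.89, B 83.556, H₂O 83.556
Sensible, products 25→102 °C: 5090.6 kJ/h
Q = ΔH = -10874 kJ/h = -3.0206 kW
Heat removed = 3020.6 W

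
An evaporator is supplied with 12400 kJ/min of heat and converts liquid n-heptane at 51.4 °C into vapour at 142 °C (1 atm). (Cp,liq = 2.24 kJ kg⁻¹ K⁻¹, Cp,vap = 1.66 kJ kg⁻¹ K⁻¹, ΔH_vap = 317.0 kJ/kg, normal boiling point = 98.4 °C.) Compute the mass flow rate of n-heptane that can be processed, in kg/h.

Δh = 2.24×(98.4−51.4) + 317.0 + 1.66×(142−98.4) = 494.66 kJ/kg
Q = 12400 kJ/min = 206.67 kJ/s = 744000 kJ/h
ṁ = Q/Δh = 744000 / 494.66 = 1504.1 kg/h

ṁ = 1500 kg/h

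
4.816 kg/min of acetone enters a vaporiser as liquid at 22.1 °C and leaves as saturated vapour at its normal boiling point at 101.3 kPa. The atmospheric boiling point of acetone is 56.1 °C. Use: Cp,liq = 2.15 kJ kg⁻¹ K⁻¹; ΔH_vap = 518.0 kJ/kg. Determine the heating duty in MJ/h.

Q = 171 MJ/h

liquid 22.1→56.1 °C: 73.1 kJ/kg
vaporisation at 56.1 °C: 518 kJ/kg
Δh = 73.1 + 518 = 591.1 kJ/kg
Q = ṁ·Δh = 4.816 kg/min × 591.1 kJ/kg = 2846.7 kJ/min
|Q| = 47.446 kW = 170.8 MJ/h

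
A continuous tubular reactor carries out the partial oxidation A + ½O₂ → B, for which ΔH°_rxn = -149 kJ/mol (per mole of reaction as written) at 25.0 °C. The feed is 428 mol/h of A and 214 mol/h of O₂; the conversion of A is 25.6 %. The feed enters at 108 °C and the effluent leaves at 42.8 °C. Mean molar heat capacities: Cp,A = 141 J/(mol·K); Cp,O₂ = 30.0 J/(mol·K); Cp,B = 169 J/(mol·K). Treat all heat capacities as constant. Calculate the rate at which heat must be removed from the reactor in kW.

Q_out = 5.74 kW

Extent of reaction ξ = 0.256 × 428 = 109.57 mol/h
Reaction term: ξ·ΔH°_rxn = 109.57 × -149 = -16326 kJ/h
Sensible, feed 108→25 °C: -5541.7 kJ/h
Outlet flows (mol/h): A 318.43, O₂ 159.22, B 109.57
Sensible, products 25→42.8 °C: 1213.8 kJ/h
Q = ΔH = -20654 kJ/h = -5.7371 kW
Heat removed = 5.7371 kW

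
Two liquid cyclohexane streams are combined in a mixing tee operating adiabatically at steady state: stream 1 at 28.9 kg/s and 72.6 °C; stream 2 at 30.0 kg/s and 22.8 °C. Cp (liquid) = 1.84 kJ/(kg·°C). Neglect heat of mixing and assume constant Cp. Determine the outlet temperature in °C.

Adiabatic, steady state ⇒ Σ ṁᵢCp,ᵢ(T_out − Tᵢ) = 0
T_out = Σ ṁᵢCp,ᵢTᵢ / Σ ṁᵢCp,ᵢ
      = 5119.1 / 108.38 = 47.235 °C

T_out = 47.2 °C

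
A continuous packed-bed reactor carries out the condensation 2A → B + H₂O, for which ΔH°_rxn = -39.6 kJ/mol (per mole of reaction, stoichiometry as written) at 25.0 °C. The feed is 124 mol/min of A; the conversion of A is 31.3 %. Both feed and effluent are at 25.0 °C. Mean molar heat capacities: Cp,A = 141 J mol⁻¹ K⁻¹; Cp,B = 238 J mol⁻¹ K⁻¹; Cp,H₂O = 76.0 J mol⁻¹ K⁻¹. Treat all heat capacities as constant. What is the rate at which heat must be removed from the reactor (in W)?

Extent of reaction ξ = 0.313 × 124 / 2 = 19.406 mol/min
Reaction term: ξ·ΔH°_rxn = 19.406 × -39.6 = -768.48 kJ/min
Q = ΔH = -768.48 kJ/min = -12.808 kW
Heat removed = 12808 W

Q_out = 12800 W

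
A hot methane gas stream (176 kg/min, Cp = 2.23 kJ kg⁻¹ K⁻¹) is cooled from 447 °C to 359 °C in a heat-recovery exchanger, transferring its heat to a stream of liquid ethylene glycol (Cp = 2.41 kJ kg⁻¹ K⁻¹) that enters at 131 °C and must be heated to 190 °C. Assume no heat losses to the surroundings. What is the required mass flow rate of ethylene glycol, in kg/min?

ṁ_c = 243 kg/min

Heat released by hot stream: Q = 176 × 2.23 × (447 − 359) = 34538 kJ/min
Energy balance on cold side (adiabatic exchanger): Q = ṁ_c·Cp_c·(T_c,out − T_c,in)
ṁ_c = 34538 / [2.41 × (190 − 131)] = 242.9 kg/min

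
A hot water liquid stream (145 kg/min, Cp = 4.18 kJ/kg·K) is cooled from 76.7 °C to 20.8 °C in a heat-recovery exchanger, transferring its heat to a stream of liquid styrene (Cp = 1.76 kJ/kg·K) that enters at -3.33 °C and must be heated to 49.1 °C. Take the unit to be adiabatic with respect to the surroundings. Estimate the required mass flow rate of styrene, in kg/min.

ṁ_c = 367 kg/min

Heat released by hot stream: Q = 145 × 4.18 × (76.7 − 20.8) = 33881 kJ/min
Energy balance on cold side (adiabatic exchanger): Q = ṁ_c·Cp_c·(T_c,out − T_c,in)
ṁ_c = 33881 / [1.76 × (49.1 − -3.33)] = 367.17 kg/min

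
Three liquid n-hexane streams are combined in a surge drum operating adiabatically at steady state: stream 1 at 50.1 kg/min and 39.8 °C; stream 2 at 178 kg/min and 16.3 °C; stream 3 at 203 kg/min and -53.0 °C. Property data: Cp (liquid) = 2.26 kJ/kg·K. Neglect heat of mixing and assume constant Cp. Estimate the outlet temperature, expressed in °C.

T_out = -13.6 °C

No heat crosses the boundary, so H_out = H_in.
Σ ṁᵢCp,ᵢTᵢ = 50.1×2.26×39.8 + 178×2.26×16.3 + 203×2.26×-53.0 = -13252
Σ ṁᵢCp,ᵢ = 50.1×2.26 + 178×2.26 + 203×2.26 = 974.29
T_out = -13252 / 974.29 = -13.602 °C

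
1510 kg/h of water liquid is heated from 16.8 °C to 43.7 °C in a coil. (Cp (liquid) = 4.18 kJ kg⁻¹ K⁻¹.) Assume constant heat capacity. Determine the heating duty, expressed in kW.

Q = ṁ·Cp·ΔT = 1510 × 4.18 × (43.7 − 16.8) = 169790 kJ/h
Converting: 169790 / 3600 s = 47.163 kW

Q = 47.2 kW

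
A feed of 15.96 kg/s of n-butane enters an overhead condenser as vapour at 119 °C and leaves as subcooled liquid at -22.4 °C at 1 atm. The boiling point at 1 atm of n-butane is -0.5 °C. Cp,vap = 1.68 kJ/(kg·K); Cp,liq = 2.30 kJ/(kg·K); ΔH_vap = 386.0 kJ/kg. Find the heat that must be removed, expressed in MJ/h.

vapour 119→-0.5 °C: -200.76 kJ/kg
condensation at -0.5 °C: -386 kJ/kg
liquid -0.5→-22.4 °C: -50.37 kJ/kg
Δh = -200.76 + -386 + -50.37 = -637.13 kJ/kg
Q = ṁ·Δh = 15.96 kg/s × -637.13 kJ/kg = -10169 kJ/s
|Q| = 10169 kW = 36607 MJ/h

Q_c = 36600 MJ/h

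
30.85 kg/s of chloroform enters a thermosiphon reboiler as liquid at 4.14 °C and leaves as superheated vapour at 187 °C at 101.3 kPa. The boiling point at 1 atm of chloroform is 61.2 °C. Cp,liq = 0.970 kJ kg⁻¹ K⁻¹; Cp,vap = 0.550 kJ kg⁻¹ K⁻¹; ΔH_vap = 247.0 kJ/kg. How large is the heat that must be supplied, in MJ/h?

Q = 41300 MJ/h

liquid 4.14→61.2 °C: 55.348 kJ/kg
vaporisation at 61.2 °C: 247 kJ/kg
vapour 61.2→187 °C: 69.19 kJ/kg
Δh = 55.348 + 247 + 69.19 = 371.54 kJ/kg
Q = ṁ·Δh = 30.85 kg/s × 371.54 kJ/kg = 11462 kJ/s
|Q| = 11462 kW = 41263 MJ/h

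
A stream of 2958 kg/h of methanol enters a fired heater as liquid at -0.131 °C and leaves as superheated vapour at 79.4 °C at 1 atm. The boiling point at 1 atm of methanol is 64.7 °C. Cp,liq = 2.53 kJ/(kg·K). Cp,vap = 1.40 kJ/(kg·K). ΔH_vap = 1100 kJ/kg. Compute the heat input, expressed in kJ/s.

liquid -0.131→64.7 °C: 164.02 kJ/kg
vaporisation at 64.7 °C: 1100 kJ/kg
vapour 64.7→79.4 °C: 20.58 kJ/kg
Δh = 164.02 + 1100 + 20.58 = 1284.6 kJ/kg
Q = ṁ·Δh = 2958 kg/h × 1284.6 kJ/kg = 3.7999e+06 kJ/h
|Q| = 1055.5 kW

Q = 1060 kJ/s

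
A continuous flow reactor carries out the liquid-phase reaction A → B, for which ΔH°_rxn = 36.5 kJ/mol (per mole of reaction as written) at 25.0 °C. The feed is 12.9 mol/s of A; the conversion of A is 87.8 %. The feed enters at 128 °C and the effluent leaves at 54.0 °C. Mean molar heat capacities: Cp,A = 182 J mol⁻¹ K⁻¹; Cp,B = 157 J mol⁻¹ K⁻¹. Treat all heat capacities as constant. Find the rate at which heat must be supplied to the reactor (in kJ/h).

Extent of reaction ξ = 0.878 × 12.9 = 11.326 mol/s
Reaction term: ξ·ΔH°_rxn = 11.326 × 36.5 = 413.41 kJ/s
Sensible, feed 128→25 °C: -241.82 kJ/s
Outlet flows (mol/s): A 1.5738, B 11.326
Sensible, products 25→54.0 °C: 59.875 kJ/s
Q = ΔH = 231.46 kJ/s = 231.46 kW
Heat supplied = 833250 kJ/h

Q_in = 833000 kJ/h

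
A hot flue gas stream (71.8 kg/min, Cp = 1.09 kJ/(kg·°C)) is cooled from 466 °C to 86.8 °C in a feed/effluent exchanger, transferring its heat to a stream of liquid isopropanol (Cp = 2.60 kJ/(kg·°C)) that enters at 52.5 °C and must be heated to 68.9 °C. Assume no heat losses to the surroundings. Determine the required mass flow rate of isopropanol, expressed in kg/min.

ṁ_c = 696 kg/min

Heat released by hot stream: Q = 71.8 × 1.09 × (466 − 86.8) = 29677 kJ/min
Energy balance on cold side (adiabatic exchanger): Q = ṁ_c·Cp_c·(T_c,out − T_c,in)
ṁ_c = 29677 / [2.60 × (68.9 − 52.5)] = 695.99 kg/min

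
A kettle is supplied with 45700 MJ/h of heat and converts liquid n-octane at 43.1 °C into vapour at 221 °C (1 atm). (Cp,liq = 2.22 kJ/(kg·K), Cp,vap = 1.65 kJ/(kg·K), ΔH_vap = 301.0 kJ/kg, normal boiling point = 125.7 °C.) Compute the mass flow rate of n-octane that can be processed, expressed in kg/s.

Δh = 2.22×(125.7−43.1) + 301.0 + 1.65×(221−125.7) = 641.62 kJ/kg
Q = 45700 MJ/h = 12694 kJ/s = 12694 kJ/s
ṁ = Q/Δh = 12694 / 641.62 = 19.785 kg/s

ṁ = 19.8 kg/s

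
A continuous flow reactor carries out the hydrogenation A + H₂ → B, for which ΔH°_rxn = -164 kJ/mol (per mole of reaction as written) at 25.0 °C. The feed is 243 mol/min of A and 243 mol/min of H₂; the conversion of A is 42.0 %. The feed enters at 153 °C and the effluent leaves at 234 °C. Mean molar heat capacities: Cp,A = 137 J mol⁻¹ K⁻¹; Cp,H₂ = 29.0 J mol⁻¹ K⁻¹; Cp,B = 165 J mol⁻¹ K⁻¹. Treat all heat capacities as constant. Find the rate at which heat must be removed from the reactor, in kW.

Extent of reaction ξ = 0.420 × 243 = 102.06 mol/min
Reaction term: ξ·ΔH°_rxn = 102.06 × -164 = -16738 kJ/min
Sensible, feed 153→25 °C: -5163.3 kJ/min
Outlet flows (mol/min): A 140.94, H₂ 140.94, B 102.06
Sensible, products 25→234 °C: 8409.3 kJ/min
Q = ΔH = -13492 kJ/min = -224.86 kW
Heat removed = 224.86 kW

Q_out = 225 kW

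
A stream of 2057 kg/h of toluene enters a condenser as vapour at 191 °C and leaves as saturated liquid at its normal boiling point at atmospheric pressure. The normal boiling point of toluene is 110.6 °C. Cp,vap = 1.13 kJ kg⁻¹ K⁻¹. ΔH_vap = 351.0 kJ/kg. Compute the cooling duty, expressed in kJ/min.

Q_c = 15100 kJ/min

vapour 191→110.6 °C: -90.852 kJ/kg
condensation at 110.6 °C: -351 kJ/kg
Δh = -90.852 + -351 = -441.85 kJ/kg
Q = ṁ·Δh = 2057 kg/h × -441.85 kJ/kg = -908890 kJ/h
|Q| = 252.47 kW = 15148 kJ/min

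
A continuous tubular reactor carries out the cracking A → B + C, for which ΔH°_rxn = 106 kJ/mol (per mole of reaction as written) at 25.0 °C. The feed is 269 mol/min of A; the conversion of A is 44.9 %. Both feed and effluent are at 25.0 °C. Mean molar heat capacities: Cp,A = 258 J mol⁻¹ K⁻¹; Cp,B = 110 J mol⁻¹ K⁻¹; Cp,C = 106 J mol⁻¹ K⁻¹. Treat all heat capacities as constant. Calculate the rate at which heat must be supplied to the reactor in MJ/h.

Q_in = 768 MJ/h

Extent of reaction ξ = 0.449 × 269 = 120.78 mol/min
Reaction term: ξ·ΔH°_rxn = 120.78 × 106 = 12803 kJ/min
Q = ΔH = 12803 kJ/min = 213.38 kW
Heat supplied = 768.17 MJ/h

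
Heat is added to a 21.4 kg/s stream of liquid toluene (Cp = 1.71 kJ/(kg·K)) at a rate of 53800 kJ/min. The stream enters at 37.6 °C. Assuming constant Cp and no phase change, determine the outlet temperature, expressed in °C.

T_out = 62.1 °C

Q = 53800 kJ/min = 896.67 kJ/s
ΔT = Q/(ṁ·Cp) = 896.67/(21.4×1.71) = 24.503 K
T_out = 37.6 + 24.503 = 62.103 °C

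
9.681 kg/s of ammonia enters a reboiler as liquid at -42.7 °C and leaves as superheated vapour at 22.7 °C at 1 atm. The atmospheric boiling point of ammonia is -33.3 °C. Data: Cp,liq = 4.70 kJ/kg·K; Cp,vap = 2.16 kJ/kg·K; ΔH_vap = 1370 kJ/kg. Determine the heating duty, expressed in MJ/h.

liquid -42.7→-33.3 °C: 44.18 kJ/kg
vaporisation at -33.3 °C: 1370 kJ/kg
vapour -33.3→22.7 °C: 120.96 kJ/kg
Δh = 44.18 + 1370 + 120.96 = 1535.1 kJ/kg
Q = ṁ·Δh = 9.681 kg/s × 1535.1 kJ/kg = 14862 kJ/s
|Q| = 14862 kW = 53502 MJ/h

Q = 53500 MJ/h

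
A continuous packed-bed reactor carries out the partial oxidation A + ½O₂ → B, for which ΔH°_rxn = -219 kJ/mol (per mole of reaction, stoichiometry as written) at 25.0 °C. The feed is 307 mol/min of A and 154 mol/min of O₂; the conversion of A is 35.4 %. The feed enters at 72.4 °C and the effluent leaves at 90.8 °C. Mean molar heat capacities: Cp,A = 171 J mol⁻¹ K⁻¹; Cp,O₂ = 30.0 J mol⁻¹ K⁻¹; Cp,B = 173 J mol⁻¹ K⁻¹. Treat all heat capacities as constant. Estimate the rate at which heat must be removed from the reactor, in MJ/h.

Extent of reaction ξ = 0.354 × 307 = 108.68 mol/min
Reaction term: ξ·ΔH°_rxn = 108.68 × -219 = -23800 kJ/min
Sensible, feed 72.4→25 °C: -2707.3 kJ/min
Outlet flows (mol/min): A 198.32, O₂ 99.661, B 108.68
Sensible, products 25→90.8 °C: 3665.3 kJ/min
Q = ΔH = -22842 kJ/min = -380.71 kW
Heat removed = 1370.5 MJ/h

Q_out = 1370 MJ/h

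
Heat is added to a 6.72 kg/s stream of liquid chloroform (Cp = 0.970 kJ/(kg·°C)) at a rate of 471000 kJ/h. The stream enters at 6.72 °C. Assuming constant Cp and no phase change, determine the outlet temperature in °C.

T_out = 26.8 °C

Q = 471000 kJ/h = 130.83 kJ/s
ΔT = Q/(ṁ·Cp) = 130.83/(6.72×0.970) = 20.071 K
T_out = 6.72 + 20.071 = 26.791 °C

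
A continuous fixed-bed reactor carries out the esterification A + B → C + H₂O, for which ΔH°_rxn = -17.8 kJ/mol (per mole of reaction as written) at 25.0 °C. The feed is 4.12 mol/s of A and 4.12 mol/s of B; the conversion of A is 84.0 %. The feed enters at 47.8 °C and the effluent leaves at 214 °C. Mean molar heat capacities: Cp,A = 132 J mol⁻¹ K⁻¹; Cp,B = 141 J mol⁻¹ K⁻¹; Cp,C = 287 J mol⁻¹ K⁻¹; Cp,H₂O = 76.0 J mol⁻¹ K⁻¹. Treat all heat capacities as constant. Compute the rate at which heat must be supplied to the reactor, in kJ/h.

Q_in = 663000 kJ/h

Extent of reaction ξ = 0.840 × 4.12 = 3.4608 mol/s
Reaction term: ξ·ΔH°_rxn = 3.4608 × -17.8 = -61.602 kJ/s
Sensible, feed 47.8→25 °C: -25.645 kJ/s
Outlet flows (mol/s): A 0.6592, B 0.6592, C 3.4608, H₂O 3.4608
Sensible, products 25→214 °C: 271.45 kJ/s
Q = ΔH = 184.2 kJ/s = 184.2 kW
Heat supplied = 663120 kJ/h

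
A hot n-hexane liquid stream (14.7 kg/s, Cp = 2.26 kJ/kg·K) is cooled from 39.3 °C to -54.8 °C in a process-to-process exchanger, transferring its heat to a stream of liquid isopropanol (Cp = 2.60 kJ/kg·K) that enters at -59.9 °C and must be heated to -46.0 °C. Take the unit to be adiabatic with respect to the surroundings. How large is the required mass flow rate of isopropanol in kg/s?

ṁ_c = 86.5 kg/s

Heat released by hot stream: Q = 14.7 × 2.26 × (39.3 − -54.8) = 3126.2 kJ/s
Energy balance on cold side (adiabatic exchanger): Q = ṁ_c·Cp_c·(T_c,out − T_c,in)
ṁ_c = 3126.2 / [2.60 × (-46.0 − -59.9)] = 86.502 kg/s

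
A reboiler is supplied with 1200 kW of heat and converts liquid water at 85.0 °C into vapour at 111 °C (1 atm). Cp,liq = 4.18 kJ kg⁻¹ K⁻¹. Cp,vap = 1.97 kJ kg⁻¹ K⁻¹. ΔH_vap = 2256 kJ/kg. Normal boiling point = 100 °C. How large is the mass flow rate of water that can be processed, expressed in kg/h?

Δh = 4.18×(100−85.0) + 2256 + 1.97×(111−100) = 2340.4 kJ/kg
Q = 1200 kW = 1200 kJ/s = 4.32e+06 kJ/h
ṁ = Q/Δh = 4.32e+06 / 2340.4 = 1845.9 kg/h

ṁ = 1850 kg/h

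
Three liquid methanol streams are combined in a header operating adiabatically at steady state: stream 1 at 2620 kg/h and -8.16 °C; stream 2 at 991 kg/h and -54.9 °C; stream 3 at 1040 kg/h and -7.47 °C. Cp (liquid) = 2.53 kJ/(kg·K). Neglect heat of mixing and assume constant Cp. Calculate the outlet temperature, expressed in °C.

T_out = -18.0 °C

No heat crosses the boundary, so H_out = H_in.
T_out = Σ ṁᵢCp,ᵢTᵢ / Σ ṁᵢCp,ᵢ
      = -211390 / 11767 = -17.965 °C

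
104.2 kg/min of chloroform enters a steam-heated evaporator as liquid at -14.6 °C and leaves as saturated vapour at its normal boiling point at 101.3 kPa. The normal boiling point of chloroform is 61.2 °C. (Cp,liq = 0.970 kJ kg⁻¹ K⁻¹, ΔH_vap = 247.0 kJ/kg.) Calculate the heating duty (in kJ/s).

liquid -14.6→61.2 °C: 73.526 kJ/kg
vaporisation at 61.2 °C: 247 kJ/kg
Δh = 73.526 + 247 = 320.53 kJ/kg
Q = ṁ·Δh = 104.2 kg/min × 320.53 kJ/kg = 33399 kJ/min
|Q| = 556.65 kW

Q = 557 kJ/s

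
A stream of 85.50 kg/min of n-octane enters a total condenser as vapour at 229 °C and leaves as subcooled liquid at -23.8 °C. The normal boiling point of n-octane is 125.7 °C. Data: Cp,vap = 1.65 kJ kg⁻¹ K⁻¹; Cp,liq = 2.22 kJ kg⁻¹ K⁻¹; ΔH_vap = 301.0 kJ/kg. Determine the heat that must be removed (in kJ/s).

vapour 229→125.7 °C: -170.44 kJ/kg
condensation at 125.7 °C: -301 kJ/kg
liquid 125.7→-23.8 °C: -331.89 kJ/kg
Δh = -170.44 + -301 + -331.89 = -803.34 kJ/kg
Q = ṁ·Δh = 85.50 kg/min × -803.34 kJ/kg = -68685 kJ/min
|Q| = 1144.8 kW

Q_c = 1140 kJ/s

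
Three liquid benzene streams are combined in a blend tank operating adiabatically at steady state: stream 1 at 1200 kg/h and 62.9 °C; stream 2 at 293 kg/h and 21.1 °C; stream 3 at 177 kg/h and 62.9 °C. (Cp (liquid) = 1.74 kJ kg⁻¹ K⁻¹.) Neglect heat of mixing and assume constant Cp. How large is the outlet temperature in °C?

Energy balance with Q = 0: Σ ṁᵢCp,ᵢ(T_out − Tᵢ) = 0
T_out = Σ ṁᵢCp,ᵢTᵢ / Σ ṁᵢCp,ᵢ
      = 161460 / 2905.8 = 55.566 °C

T_out = 55.6 °C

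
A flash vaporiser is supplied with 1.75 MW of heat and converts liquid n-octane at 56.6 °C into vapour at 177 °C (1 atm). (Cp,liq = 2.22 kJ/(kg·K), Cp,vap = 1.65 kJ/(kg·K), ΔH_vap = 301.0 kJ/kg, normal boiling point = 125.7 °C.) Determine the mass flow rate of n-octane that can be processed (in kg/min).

ṁ = 195 kg/min

Δh = 2.22×(125.7−56.6) + 301.0 + 1.65×(177−125.7) = 539.05 kJ/kg
Q = 1.75 MW = 1750 kJ/s = 105000 kJ/min
ṁ = Q/Δh = 105000 / 539.05 = 194.79 kg/min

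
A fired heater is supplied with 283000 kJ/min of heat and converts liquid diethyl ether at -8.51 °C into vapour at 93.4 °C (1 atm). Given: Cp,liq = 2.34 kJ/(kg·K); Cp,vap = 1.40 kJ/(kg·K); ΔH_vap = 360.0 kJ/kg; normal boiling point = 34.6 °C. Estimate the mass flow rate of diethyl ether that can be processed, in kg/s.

Δh = 2.34×(34.6−-8.51) + 360.0 + 1.40×(93.4−34.6) = 543.2 kJ/kg
Q = 283000 kJ/min = 4716.7 kJ/s = 4716.7 kJ/s
ṁ = Q/Δh = 4716.7 / 543.2 = 8.6832 kg/s

ṁ = 8.68 kg/s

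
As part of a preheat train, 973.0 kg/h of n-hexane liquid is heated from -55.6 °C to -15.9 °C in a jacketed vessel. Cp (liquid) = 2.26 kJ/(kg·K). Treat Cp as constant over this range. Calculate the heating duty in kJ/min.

Q = 1450 kJ/min

Q = ṁ·Cp·ΔT = 973.0 × 2.26 × (-15.9 − -55.6) = 87300 kJ/h
Converting: 87300 / 3600 s = 24.25 kW
Heating duty = 1455 kJ/min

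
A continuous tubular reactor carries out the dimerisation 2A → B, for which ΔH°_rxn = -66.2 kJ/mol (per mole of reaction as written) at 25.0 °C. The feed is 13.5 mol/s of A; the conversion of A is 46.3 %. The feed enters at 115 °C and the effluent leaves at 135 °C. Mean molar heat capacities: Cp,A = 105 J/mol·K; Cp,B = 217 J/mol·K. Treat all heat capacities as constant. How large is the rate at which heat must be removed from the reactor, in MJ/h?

Extent of reaction ξ = 0.463 × 13.5 / 2 = 3.1253 mol/s
Reaction term: ξ·ΔH°_rxn = 3.1253 × -66.2 = -206.89 kJ/s
Sensible, feed 115→25 °C: -127.58 kJ/s
Outlet flows (mol/s): A 7.2495, B 3.1253
Sensible, products 25→135 °C: 158.33 kJ/s
Q = ΔH = -176.14 kJ/s = -176.14 kW
Heat removed = 634.09 MJ/h

Q_out = 634 MJ/h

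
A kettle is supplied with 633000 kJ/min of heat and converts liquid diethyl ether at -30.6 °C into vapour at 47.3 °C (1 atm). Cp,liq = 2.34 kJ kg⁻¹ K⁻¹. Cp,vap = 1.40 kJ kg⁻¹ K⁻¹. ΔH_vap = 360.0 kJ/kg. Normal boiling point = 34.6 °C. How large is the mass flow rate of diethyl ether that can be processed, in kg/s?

Δh = 2.34×(34.6−-30.6) + 360.0 + 1.40×(47.3−34.6) = 530.35 kJ/kg
Q = 633000 kJ/min = 10550 kJ/s = 10550 kJ/s
ṁ = Q/Δh = 10550 / 530.35 = 19.893 kg/s

ṁ = 19.9 kg/s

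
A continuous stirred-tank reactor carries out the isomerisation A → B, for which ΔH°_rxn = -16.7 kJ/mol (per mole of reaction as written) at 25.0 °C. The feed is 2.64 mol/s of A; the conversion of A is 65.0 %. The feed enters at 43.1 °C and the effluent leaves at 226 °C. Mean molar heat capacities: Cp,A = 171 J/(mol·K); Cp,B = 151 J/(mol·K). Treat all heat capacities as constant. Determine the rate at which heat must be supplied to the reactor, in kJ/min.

Q_in = 2820 kJ/min

Extent of reaction ξ = 0.650 × 2.64 = 1.716 mol/s
Reaction term: ξ·ΔH°_rxn = 1.716 × -16.7 = -28.657 kJ/s
Sensible, feed 43.1→25 °C: -8.1711 kJ/s
Outlet flows (mol/s): A 0.924, B 1.716
Sensible, products 25→226 °C: 83.841 kJ/s
Q = ΔH = 47.013 kJ/s = 47.013 kW
Heat supplied = 2820.8 kJ/min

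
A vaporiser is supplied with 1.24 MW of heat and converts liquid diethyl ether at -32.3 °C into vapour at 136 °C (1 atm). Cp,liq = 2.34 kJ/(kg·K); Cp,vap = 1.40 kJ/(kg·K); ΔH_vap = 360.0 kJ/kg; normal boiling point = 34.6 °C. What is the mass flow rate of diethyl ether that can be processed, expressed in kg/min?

Δh = 2.34×(34.6−-32.3) + 360.0 + 1.40×(136−34.6) = 658.51 kJ/kg
Q = 1.24 MW = 1240 kJ/s = 74400 kJ/min
ṁ = Q/Δh = 74400 / 658.51 = 112.98 kg/min

ṁ = 113 kg/min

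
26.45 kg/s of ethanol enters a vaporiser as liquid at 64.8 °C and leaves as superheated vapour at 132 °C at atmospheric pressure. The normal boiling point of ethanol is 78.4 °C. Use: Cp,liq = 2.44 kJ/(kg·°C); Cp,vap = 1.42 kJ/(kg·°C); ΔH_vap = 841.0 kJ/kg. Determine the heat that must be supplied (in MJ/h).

liquid 64.8→78.4 °C: 33.184 kJ/kg
vaporisation at 78.4 °C: 841 kJ/kg
vapour 78.4→132 °C: 76.112 kJ/kg
Δh = 33.184 + 841 + 76.112 = 950.3 kJ/kg
Q = ṁ·Δh = 26.45 kg/s × 950.3 kJ/kg = 25135 kJ/s
|Q| = 25135 kW = 90487 MJ/h

Q = 90500 MJ/h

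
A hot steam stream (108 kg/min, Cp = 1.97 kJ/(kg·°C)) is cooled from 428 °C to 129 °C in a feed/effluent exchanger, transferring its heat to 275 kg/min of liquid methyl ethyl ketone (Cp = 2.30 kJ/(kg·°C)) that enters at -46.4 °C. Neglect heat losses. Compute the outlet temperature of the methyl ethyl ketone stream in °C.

T_c,out = 54.2 °C

Heat released by hot stream: Q = 108 × 1.97 × (428 − 129) = 63615 kJ/min
Energy balance on cold side (adiabatic exchanger): Q = ṁ_c·Cp_c·(T_c,out − T_c,in)
T_c,out = -46.4 + 63615/(275 × 2.30) = 54.177 °C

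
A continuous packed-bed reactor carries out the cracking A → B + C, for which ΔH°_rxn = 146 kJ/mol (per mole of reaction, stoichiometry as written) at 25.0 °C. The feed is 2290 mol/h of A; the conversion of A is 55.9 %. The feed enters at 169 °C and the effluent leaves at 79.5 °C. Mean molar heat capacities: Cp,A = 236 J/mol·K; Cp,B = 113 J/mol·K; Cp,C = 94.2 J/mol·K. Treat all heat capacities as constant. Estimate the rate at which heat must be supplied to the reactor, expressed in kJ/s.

Q_in = 37.9 kJ/s

Extent of reaction ξ = 0.559 × 2290 = 1280.1 mol/h
Reaction term: ξ·ΔH°_rxn = 1280.1 × 146 = 186900 kJ/h
Sensible, feed 169→25 °C: -77823 kJ/h
Outlet flows (mol/h): A 1009.9, B 1280.1, C 1280.1
Sensible, products 25→79.5 °C: 27445 kJ/h
Q = ΔH = 136520 kJ/h = 37.922 kW
Heat supplied = 37.922 kJ/s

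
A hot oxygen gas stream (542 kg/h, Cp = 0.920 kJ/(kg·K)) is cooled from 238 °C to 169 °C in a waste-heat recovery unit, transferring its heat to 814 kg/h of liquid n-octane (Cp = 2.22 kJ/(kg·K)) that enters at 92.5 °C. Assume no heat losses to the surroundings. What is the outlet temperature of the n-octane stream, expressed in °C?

Heat released by hot stream: Q = 542 × 0.920 × (238 − 169) = 34406 kJ/h
Energy balance on cold side (adiabatic exchanger): Q = ṁ_c·Cp_c·(T_c,out − T_c,in)
T_c,out = 92.5 + 34406/(814 × 2.22) = 111.54 °C

T_c,out = 112 °C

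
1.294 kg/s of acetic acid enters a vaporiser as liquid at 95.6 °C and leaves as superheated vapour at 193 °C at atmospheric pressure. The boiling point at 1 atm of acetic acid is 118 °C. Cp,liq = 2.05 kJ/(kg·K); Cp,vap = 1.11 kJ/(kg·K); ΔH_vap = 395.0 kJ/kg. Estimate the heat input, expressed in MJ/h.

liquid 95.6→118 °C: 45.92 kJ/kg
vaporisation at 118 °C: 395 kJ/kg
vapour 118→193 °C: 83.25 kJ/kg
Δh = 45.92 + 395 + 83.25 = 524.17 kJ/kg
Q = ṁ·Δh = 1.294 kg/s × 524.17 kJ/kg = 678.28 kJ/s
|Q| = 678.28 kW = 2441.8 MJ/h

Q = 2440 MJ/h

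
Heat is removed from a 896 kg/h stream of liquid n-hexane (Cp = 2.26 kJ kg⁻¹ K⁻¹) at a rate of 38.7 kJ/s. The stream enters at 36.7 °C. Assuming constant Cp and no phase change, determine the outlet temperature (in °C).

T_out = -32.1 °C

Q = 38.7 kJ/s = 139320 kJ/h
ΔT = Q/(ṁ·Cp) = 139320/(896×2.26) = 68.801 K
T_out = 36.7 − 68.801 = -32.101 °C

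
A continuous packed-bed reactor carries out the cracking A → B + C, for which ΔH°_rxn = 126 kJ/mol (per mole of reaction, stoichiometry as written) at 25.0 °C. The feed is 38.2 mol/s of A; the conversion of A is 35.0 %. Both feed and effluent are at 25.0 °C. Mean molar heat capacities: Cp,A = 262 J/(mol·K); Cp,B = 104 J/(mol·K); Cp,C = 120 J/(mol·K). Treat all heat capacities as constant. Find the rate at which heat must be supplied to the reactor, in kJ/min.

Extent of reaction ξ = 0.350 × 38.2 = 13.37 mol/s
Reaction term: ξ·ΔH°_rxn = 13.37 × 126 = 1684.6 kJ/s
Q = ΔH = 1684.6 kJ/s = 1684.6 kW
Heat supplied = 101080 kJ/min

Q_in = 101000 kJ/min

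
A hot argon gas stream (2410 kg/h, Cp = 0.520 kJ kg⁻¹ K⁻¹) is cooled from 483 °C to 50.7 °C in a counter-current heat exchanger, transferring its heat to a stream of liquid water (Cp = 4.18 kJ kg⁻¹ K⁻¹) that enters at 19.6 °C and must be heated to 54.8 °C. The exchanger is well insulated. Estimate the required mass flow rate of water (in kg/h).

Heat released by hot stream: Q = 2410 × 0.520 × (483 − 50.7) = 541760 kJ/h
Energy balance on cold side (adiabatic exchanger): Q = ṁ_c·Cp_c·(T_c,out − T_c,in)
ṁ_c = 541760 / [4.18 × (54.8 − 19.6)] = 3682 kg/h

ṁ_c = 3680 kg/h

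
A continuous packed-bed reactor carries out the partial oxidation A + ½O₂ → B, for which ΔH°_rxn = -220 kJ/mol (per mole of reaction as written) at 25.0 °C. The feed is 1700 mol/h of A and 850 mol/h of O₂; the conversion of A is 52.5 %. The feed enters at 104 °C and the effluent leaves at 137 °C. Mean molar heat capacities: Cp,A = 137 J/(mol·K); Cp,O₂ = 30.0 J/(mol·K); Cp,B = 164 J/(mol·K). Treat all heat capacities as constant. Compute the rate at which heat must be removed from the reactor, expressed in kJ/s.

Extent of reaction ξ = 0.525 × 1700 = 892.5 mol/h
Reaction term: ξ·ΔH°_rxn = 892.5 × -220 = -196350 kJ/h
Sensible, feed 104→25 °C: -20414 kJ/h
Outlet flows (mol/h): A 807.5, O₂ 403.75, B 892.5
Sensible, products 25→137 °C: 30140 kJ/h
Q = ΔH = -186620 kJ/h = -51.84 kW
Heat removed = 51.84 kJ/s

Q_out = 51.8 kJ/s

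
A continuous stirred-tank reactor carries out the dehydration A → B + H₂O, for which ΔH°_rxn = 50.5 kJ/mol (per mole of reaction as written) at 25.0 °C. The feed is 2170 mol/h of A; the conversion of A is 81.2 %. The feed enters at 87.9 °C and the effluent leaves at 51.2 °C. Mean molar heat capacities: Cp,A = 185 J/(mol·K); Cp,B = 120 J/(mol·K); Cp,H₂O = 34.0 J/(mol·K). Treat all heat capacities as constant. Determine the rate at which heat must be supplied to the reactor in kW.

Extent of reaction ξ = 0.812 × 2170 = 1762 mol/h
Reaction term: ξ·ΔH°_rxn = 1762 × 50.5 = 88983 kJ/h
Sensible, feed 87.9→25 °C: -25251 kJ/h
Outlet flows (mol/h): A 407.96, B 1762, H₂O 1762
Sensible, products 25→51.2 °C: 9086.9 kJ/h
Q = ΔH = 72819 kJ/h = 20.227 kW
Heat supplied = 20.227 kW

Q_in = 20.2 kW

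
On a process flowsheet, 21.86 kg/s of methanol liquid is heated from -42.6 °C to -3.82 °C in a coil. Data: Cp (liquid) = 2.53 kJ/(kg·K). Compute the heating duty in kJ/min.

Q = ṁ·Cp·ΔT = 21.86 × 2.53 × (-3.82 − -42.6) = 2144.8 kJ/s
Heating duty = 128690 kJ/min

Q = 129000 kJ/min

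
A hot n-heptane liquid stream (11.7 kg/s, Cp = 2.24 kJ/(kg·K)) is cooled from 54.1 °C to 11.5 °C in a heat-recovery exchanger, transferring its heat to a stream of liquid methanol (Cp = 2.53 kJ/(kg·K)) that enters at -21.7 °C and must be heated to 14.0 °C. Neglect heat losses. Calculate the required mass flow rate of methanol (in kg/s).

Heat released by hot stream: Q = 11.7 × 2.24 × (54.1 − 11.5) = 1116.5 kJ/s
Energy balance on cold side (adiabatic exchanger): Q = ṁ_c·Cp_c·(T_c,out − T_c,in)
ṁ_c = 1116.5 / [2.53 × (14.0 − -21.7)] = 12.361 kg/s

ṁ_c = 12.4 kg/s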